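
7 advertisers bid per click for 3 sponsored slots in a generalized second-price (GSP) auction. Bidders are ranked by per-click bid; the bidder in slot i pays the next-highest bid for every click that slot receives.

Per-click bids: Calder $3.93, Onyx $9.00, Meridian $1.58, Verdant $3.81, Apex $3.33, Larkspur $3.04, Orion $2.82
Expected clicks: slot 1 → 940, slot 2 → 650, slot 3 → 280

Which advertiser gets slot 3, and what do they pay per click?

Verdant; $3.33 per click

Ranked by bid: $9.00 (Onyx) > $3.93 (Calder) > $3.81 (Verdant) > $3.33 (Apex) > …
Slot 3 goes to the third-ranked bidder, Verdant, who pays the next bid down: $3.33/click.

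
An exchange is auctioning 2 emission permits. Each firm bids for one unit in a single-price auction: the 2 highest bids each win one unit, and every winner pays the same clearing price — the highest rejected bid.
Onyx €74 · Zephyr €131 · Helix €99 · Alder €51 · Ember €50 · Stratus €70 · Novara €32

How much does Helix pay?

Bids ranked high→low: 131 (Zephyr), 99 (Helix), 74 (Onyx), 70 (Stratus), …
The 2 highest are Zephyr, Helix.
Clearing price = highest rejected bid = €74.
Helix wins → pays €74.

Helix pays €74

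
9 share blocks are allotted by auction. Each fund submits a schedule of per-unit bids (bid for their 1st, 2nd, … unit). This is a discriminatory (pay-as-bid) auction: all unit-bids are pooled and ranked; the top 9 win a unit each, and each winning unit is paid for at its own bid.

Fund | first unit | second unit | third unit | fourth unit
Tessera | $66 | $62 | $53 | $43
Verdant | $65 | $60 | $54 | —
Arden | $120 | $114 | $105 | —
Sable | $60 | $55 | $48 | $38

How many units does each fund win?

Merging the schedules and taking the best 9: 120 (Arden-1), 114 (Arden-2), 105 (Arden-3), 66 (Tessera-1), 65 (Verdant-1), 62 (Tessera-2), 60 (Verdant-2), 60 (Sable-1), 55 (Sable-2)
Next rejected bid: $54 (not a price — pay-as-bid).
Allocation: Arden 3, Sable 2, Tessera 2, Verdant 2.

Arden 3, Sable 2, Tessera 2, Verdant 2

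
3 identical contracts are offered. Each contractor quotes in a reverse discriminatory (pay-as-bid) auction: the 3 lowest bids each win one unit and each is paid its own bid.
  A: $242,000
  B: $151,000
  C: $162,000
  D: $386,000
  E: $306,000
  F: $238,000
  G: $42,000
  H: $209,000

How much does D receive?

Sorting: 42,000 (G), 151,000 (B), 162,000 (C), 209,000 (H), 238,000 (F), …
Winners (3 units): G, B, C.
D does not win → $0.

D is paid $0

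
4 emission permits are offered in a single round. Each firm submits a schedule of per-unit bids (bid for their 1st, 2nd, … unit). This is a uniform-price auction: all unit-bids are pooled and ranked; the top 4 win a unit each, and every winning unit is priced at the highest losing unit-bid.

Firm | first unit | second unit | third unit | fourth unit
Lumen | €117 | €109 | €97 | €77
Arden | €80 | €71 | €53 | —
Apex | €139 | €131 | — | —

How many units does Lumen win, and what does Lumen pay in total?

Pooled unit-bids ranked (top 4): 139 (Apex-1), 131 (Apex-2), 117 (Lumen-1), 109 (Lumen-2)
The (k+1)-th unit-bid is €97.
Lumen wins 2 unit(s) at €97 each.

Lumen: 2 units, pays €194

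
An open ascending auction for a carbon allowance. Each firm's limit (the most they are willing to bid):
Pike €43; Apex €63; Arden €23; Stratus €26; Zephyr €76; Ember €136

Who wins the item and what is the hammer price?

Ember wins at €76

Limits in order: 136 (Ember) > 76 (Zephyr) > 63 (Apex) > 43 (Pike) > 26 (Stratus) > 23 (Arden)
Zephyr is the last rival to drop out, at €76; Ember remains and wins at that price.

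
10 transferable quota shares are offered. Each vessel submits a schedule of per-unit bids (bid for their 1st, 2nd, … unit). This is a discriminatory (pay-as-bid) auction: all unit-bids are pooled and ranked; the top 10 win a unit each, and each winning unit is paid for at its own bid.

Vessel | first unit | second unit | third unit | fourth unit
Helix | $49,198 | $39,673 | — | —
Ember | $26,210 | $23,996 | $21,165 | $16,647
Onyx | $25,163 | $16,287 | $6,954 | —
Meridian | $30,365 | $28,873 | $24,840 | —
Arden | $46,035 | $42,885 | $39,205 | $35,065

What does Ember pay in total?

Ember pays $26,210

Pooled unit-bids ranked (top 10): 49,198 (Helix-1), 46,035 (Arden-1), 42,885 (Arden-2), 39,673 (Helix-2), 39,205 (Arden-3), 35,065 (Arden-4), 30,365 (Meridian-1), 28,873 (Meridian-2), 26,210 (Ember-1), 25,163 (Onyx-1)
Next rejected bid: $24,840 (not a price — pay-as-bid).
Ember's winning unit-bids: 26,210 = $26,210.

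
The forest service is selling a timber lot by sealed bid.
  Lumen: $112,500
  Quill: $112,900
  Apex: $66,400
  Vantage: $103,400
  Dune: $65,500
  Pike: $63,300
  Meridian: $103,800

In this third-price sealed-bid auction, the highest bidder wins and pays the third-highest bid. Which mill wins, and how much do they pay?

Quill pays $103,800

Bids in order: 112,900 (Quill) > 112,500 (Lumen) > 103,800 (Meridian) > 103,400 (Vantage) > 66,400 (Apex) > 65,500 (Dune) > …
Quill is highest; pays the third-highest bid, $103,800.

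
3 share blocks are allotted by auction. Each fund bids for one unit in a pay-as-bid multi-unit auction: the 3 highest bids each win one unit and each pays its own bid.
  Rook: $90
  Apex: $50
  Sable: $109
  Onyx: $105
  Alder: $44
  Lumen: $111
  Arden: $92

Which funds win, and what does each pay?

Lumen $111, Sable $109, Onyx $105

Sorting: 111 (Lumen), 109 (Sable), 105 (Onyx), 92 (Arden), 90 (Rook), …
Winners (3 units): Lumen, Sable, Onyx.
Each winner pays its own bid: Lumen $111, Sable $109, Onyx $105.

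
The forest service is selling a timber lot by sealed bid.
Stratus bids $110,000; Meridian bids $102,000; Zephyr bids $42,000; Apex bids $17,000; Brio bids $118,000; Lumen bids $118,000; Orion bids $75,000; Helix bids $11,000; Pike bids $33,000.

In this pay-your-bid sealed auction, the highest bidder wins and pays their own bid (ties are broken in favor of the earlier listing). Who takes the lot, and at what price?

Bids in order: 118,000 (Brio) > 118,000 (Lumen) > 110,000 (Stratus) > 102,000 (Meridian) > 75,000 (Orion) > 42,000 (Zephyr) > …
Tie at $118,000 → Brio wins by tie-break.
Brio is highest → pays own bid, $118,000.

Brio pays $118,000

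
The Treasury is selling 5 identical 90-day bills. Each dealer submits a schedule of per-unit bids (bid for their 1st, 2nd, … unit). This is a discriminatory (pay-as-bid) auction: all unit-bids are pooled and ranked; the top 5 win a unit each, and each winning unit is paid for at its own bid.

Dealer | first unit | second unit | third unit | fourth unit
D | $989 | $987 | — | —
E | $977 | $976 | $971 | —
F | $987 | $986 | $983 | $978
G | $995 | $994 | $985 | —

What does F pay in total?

Merging the schedules and taking the best 5: 995 (G-1), 994 (G-2), 989 (D-1), 987 (D-2), 987 (F-1)
Next rejected bid: $986 (not a price — pay-as-bid).
F's winning unit-bids: 987 = $987.

F pays $987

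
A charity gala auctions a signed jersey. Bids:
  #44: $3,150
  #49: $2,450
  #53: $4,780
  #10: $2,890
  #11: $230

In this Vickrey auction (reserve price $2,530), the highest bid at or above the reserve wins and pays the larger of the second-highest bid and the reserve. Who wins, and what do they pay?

Bids ranked: 4,780 (#53) > 3,150 (#44) > 2,890 (#10) > 2,450 (#49) > 230 (#11)
Highest eligible bid: #53 at $4,780.
max(second-highest $3,150, reserve $2,530) = $3,150; the reserve does not bind.

#53 pays $3,150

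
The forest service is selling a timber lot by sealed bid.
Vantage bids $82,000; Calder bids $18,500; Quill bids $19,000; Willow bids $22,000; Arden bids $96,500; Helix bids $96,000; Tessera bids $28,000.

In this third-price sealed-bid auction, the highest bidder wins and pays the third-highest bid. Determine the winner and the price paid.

Third-price sealed-bid auction: the highest bidder wins and pays the third-highest bid.
Bids in order: 96,500 (Arden) > 96,000 (Helix) > 82,000 (Vantage) > 28,000 (Tessera) > 22,000 (Willow) > 19,000 (Quill) > …
Arden is highest; pays the third-highest bid, $82,000.

Arden pays $82,000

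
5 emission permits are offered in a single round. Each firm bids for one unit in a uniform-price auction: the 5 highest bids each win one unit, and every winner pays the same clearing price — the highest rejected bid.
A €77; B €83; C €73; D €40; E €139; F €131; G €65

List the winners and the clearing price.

E, F, B, A, C; each pays €65

Ordering the bids: 139 (E), 131 (F), 83 (B), 77 (A), 73 (C), 65 (G), 40 (D)
The 5 highest are E, F, B, A, C.
First losing bid is G's €65, which sets the uniform price.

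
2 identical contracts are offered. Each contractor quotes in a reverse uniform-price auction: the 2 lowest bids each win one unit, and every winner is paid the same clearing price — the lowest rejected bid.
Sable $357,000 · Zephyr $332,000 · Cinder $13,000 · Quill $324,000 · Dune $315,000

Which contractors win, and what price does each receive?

Cinder, Dune; each is paid $324,000

Ordering the bids: 13,000 (Cinder), 315,000 (Dune), 324,000 (Quill), 332,000 (Zephyr), …
The 2 lowest are Cinder, Dune.
First losing bid is Quill's $324,000, which sets the uniform price.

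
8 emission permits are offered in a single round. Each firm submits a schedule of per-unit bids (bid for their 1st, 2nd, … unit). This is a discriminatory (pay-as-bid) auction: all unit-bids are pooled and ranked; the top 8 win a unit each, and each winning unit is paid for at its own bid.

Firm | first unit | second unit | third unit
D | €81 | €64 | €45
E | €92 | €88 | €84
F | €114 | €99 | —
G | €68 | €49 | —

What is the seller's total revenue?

All unit-bids, highest first — top 8: 114 (F-1), 99 (F-2), 92 (E-1), 88 (E-2), 84 (E-3), 81 (D-1), 68 (G-1), 64 (D-2)
Next rejected bid: €49 (not a price — pay-as-bid).
Each winning unit pays its own bid.
Revenue = 114 + 99 + 92 + 88 + 84 + 81 + 68 + 64 = €690.

Total revenue: €690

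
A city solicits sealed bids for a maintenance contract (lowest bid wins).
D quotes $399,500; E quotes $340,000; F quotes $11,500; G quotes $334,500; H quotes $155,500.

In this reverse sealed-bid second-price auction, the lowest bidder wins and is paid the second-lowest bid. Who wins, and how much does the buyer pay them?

Reverse sealed-bid second-price auction: the lowest bidder wins and is paid the second-lowest bid.
Bids in order: 11,500 (F) < 155,500 (H) < 334,500 (G) < 340,000 (E) < 399,500 (D)
F is lowest; is paid the second-lowest bid, $155,500.

F is paid $155,500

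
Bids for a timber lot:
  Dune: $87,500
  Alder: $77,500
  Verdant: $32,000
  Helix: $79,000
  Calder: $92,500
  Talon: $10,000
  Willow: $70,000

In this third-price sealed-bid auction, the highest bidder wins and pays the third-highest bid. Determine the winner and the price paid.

Calder pays $79,000

Bids ranked: 92,500 (Calder) > 87,500 (Dune) > 79,000 (Helix) > 77,500 (Alder) > 70,000 (Willow) > 32,000 (Verdant) > …
Calder wins; payment is bid #3 in the ranking = $79,000.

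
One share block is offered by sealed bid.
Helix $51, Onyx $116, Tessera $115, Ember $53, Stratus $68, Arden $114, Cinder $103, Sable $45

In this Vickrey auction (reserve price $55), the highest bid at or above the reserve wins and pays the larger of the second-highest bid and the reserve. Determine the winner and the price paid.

Rule: the highest bid at or above the reserve wins and pays the larger of the second-highest bid and the reserve.
Bids ranked: 116 (Onyx) > 115 (Tessera) > 114 (Arden) > 103 (Cinder) > 68 (Stratus) > 53 (Ember) > …
Onyx has the top bid at or above the reserve ($116).
max(second-highest $115, reserve $55) = $115; the reserve does not bind.

Onyx pays $115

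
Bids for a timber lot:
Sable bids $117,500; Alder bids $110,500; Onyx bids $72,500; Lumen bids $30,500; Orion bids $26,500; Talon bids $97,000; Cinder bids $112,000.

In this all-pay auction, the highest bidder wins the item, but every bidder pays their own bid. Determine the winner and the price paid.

Sable pays $117,500

Rule: the highest bidder wins the item, but every bidder pays their own bid.
Bids in order: 117,500 (Sable) > 112,000 (Cinder) > 110,500 (Alder) > 97,000 (Talon) > 72,500 (Onyx) > 30,500 (Lumen) > …
Sable is highest and takes the item; every bidder forfeits their bid.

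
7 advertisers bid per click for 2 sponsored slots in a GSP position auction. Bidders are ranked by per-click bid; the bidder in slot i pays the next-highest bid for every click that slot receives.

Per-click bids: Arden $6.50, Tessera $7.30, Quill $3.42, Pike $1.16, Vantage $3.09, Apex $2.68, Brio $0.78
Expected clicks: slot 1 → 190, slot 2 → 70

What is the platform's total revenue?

Total revenue: $1474.40

Sorting advertisers: $7.30 (Tessera) > $6.50 (Arden) > $3.42 (Quill) > …
Slot 1: Tessera pays $6.50 × 190 = $1235.00
Slot 2: Arden pays $3.42 × 70 = $239.40
Total = $1474.40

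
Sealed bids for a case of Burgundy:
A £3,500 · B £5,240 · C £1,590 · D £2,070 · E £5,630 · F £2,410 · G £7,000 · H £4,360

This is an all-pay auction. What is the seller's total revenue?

Total revenue: £31,800

Rule: the highest bidder wins the item, but every bidder pays their own bid.
Bids ranked: 7,000 (G) > 5,630 (E) > 5,240 (B) > 4,360 (H) > 3,500 (A) > 2,410 (F) > …
Every bidder forfeits their bid regardless of winning.
Revenue = 3,500 + 5,240 + 1,590 + 2,070 + 5,630 + 2,410 + 7,000 + 4,360 = £31,800.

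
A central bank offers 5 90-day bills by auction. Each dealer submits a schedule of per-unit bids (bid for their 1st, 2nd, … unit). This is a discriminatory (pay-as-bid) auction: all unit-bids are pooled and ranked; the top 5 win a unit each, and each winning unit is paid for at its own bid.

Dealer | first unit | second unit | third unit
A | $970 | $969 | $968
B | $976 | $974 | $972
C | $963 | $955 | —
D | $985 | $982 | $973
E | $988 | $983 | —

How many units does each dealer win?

B 1, D 2, E 2

Merging the schedules and taking the best 5: 988 (E-1), 985 (D-1), 983 (E-2), 982 (D-2), 976 (B-1)
Next rejected bid: $974 (not a price — pay-as-bid).
Allocation: B 1, D 2, E 2.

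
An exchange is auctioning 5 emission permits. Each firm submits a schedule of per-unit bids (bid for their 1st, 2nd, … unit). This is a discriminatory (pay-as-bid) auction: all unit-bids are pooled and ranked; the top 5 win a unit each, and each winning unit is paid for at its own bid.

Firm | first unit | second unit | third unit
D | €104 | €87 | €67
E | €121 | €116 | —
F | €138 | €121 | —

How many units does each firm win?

Merging the schedules and taking the best 5: 138 (F-1), 121 (E-1), 121 (F-2), 116 (E-2), 104 (D-1)
Next rejected bid: €87 (not a price — pay-as-bid).
Allocation: D 1, E 2, F 2.

D 1, E 2, F 2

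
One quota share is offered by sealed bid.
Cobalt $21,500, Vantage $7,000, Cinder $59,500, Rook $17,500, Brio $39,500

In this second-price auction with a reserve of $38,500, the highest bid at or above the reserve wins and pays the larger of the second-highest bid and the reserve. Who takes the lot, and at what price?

Bids ranked: 59,500 (Cinder) > 39,500 (Brio) > 21,500 (Cobalt) > 17,500 (Rook) > 7,000 (Vantage)
Highest eligible bid: Cinder at $59,500.
max(second-highest $39,500, reserve $38,500) = $39,500; the reserve does not bind.

Cinder pays $39,500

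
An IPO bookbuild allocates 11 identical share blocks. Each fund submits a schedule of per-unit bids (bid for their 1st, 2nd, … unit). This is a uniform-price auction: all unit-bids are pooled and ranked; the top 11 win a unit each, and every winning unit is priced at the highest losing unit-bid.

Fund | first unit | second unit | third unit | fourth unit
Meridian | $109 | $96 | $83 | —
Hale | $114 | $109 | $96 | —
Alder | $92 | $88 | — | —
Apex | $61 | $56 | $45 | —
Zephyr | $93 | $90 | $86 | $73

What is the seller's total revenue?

Total revenue: $803

Merging the schedules and taking the best 11: 114 (Hale-1), 109 (Meridian-1), 109 (Hale-2), 96 (Meridian-2), 96 (Hale-3), 93 (Zephyr-1), 92 (Alder-1), 90 (Zephyr-2), 88 (Alder-2), 86 (Zephyr-3), 83 (Meridian-3)
Highest rejected unit-bid = $73.
Allocation: Alder 2, Hale 3, Meridian 3, Zephyr 3. Every unit priced at $73.
Revenue = 11 × 73 = $803.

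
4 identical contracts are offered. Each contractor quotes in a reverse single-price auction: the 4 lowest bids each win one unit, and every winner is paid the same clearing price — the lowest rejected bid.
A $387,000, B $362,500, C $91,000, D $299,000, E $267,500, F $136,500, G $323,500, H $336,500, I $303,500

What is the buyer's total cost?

Sorting: 91,000 (C), 136,500 (F), 267,500 (E), 299,000 (D), 303,500 (I), 323,500 (G), …
The 4 lowest are C, F, E, D.
First losing bid is I's $303,500, which sets the uniform price.
Total cost = 4 × $303,500 = $1,214,000.

Total cost: $1,214,000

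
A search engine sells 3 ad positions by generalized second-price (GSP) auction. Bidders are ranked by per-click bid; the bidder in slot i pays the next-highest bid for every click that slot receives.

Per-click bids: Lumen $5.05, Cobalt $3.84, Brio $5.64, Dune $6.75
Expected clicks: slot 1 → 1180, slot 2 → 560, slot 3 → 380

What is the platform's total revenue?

Sorting advertisers: $6.75 (Dune) > $5.64 (Brio) > $5.05 (Lumen) > $3.84 (Cobalt)
Slot 1: Dune pays $5.64 × 1180 = $6655.20
Slot 2: Brio pays $5.05 × 560 = $2828.00
Slot 3: Lumen pays $3.84 × 380 = $1459.20
Total = $10942.40

Total revenue: $10942.40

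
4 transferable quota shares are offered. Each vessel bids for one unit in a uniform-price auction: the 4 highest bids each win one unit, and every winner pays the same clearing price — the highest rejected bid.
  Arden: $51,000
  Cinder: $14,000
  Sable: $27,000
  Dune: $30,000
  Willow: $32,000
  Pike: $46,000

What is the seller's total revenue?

Ordering the bids: 51,000 (Arden), 46,000 (Pike), 32,000 (Willow), 30,000 (Dune), 27,000 (Sable), 14,000 (Cinder)
The 4 highest are Arden, Pike, Willow, Dune.
Highest unsuccessful bid: $27,000 → clearing price.
Total revenue = 4 × $27,000 = $108,000.

Total revenue: $108,000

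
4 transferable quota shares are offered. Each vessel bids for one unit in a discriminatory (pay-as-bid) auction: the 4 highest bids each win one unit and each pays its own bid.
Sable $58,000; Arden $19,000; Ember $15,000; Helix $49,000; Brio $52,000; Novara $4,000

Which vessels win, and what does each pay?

Sable $58,000, Brio $52,000, Helix $49,000, Arden $19,000

Ordering the bids: 58,000 (Sable), 52,000 (Brio), 49,000 (Helix), 19,000 (Arden), 15,000 (Ember), 4,000 (Novara)
Winners (4 units): Sable, Brio, Helix, Arden.
Each winner pays its own bid: Sable $58,000, Brio $52,000, Helix $49,000, Arden $19,000.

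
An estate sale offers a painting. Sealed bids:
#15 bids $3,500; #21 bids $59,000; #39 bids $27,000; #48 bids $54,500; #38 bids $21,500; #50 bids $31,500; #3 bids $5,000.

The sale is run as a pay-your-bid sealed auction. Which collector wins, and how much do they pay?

Bids ranked: 59,000 (#21) > 54,500 (#48) > 31,500 (#50) > 27,000 (#39) > 21,500 (#38) > 5,000 (#3) > …
First-price: #21 pays what they bid, $59,000.

#21 pays $59,000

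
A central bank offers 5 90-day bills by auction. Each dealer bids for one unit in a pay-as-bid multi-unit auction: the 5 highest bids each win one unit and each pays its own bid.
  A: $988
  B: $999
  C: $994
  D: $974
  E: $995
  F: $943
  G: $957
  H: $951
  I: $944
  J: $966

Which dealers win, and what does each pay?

Sorting: 999 (B), 995 (E), 994 (C), 988 (A), 974 (D), 966 (J), 957 (G), …
Winners (5 units): B, E, C, A, D.
Each winner pays its own bid: B $999, E $995, C $994, A $988, D $974.

B $999, E $995, C $994, A $988, D $974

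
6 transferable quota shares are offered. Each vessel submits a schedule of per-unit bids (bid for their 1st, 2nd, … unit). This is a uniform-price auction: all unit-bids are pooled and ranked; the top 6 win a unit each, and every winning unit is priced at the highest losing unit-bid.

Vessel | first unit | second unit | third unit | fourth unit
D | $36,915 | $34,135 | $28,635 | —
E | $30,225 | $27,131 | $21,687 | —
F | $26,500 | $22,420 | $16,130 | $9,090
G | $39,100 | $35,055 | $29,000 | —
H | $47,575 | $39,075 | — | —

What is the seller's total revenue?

Pooled unit-bids ranked (top 6): 47,575 (H-1), 39,100 (G-1), 39,075 (H-2), 36,915 (D-1), 35,055 (G-2), 34,135 (D-2)
First bid not allocated: $30,225.
Allocation: D 2, G 2, H 2. Every unit priced at $30,225.
Revenue = 6 × 30,225 = $181,350.

Total revenue: $181,350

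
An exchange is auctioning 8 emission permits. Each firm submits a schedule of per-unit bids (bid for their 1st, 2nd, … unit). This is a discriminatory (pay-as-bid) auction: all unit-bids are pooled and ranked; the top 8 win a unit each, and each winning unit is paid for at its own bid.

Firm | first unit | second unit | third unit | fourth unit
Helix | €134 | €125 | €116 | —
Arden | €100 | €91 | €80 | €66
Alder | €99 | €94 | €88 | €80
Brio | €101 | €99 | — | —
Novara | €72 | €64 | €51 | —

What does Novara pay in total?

Novara pays €0

All unit-bids, highest first — top 8: 134 (Helix-1), 125 (Helix-2), 116 (Helix-3), 101 (Brio-1), 100 (Arden-1), 99 (Alder-1), 99 (Brio-2), 94 (Alder-2)
Next rejected bid: €91 (not a price — pay-as-bid).
Novara wins no units.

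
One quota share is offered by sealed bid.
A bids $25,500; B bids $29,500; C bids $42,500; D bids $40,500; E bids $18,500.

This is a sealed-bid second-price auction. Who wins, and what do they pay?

Sorting bids: 42,500 (C) > 40,500 (D) > 29,500 (B) > 25,500 (A) > 18,500 (E)
Second-price: C pays D's bid of $40,500.

C pays $40,500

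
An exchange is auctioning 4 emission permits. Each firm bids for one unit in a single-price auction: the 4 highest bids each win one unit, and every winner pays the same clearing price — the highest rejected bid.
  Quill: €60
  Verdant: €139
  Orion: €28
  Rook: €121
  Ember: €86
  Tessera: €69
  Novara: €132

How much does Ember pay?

Ordering the bids: 139 (Verdant), 132 (Novara), 121 (Rook), 86 (Ember), 69 (Tessera), 60 (Quill), …
The 4 highest are Verdant, Novara, Rook, Ember.
First losing bid is Tessera's €69, which sets the uniform price.
Ember wins → pays €69.

Ember pays €69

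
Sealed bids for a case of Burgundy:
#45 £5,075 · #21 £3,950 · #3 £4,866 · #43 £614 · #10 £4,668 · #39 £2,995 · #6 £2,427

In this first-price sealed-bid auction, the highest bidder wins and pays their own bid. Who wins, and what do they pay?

#45 pays £5,075

First-price sealed-bid auction: the highest bidder wins and pays their own bid.
Bids in order: 5,075 (#45) > 4,866 (#3) > 4,668 (#10) > 3,950 (#21) > 2,995 (#39) > 2,427 (#6) > …
First-price: #45 pays what they bid, £5,075.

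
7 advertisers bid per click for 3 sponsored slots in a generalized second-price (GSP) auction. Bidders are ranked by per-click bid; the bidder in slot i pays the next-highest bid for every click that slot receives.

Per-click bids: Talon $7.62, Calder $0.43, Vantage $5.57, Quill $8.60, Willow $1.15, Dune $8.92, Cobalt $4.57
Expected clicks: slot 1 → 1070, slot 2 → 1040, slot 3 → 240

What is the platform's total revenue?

Total revenue: $18463.60

Ranked by bid: $8.92 (Dune) > $8.60 (Quill) > $7.62 (Talon) > $5.57 (Vantage) > …
Slot 1: Dune pays $8.60 × 1070 = $9202.00
Slot 2: Quill pays $7.62 × 1040 = $7924.80
Slot 3: Talon pays $5.57 × 240 = $1336.80
Total = $18463.60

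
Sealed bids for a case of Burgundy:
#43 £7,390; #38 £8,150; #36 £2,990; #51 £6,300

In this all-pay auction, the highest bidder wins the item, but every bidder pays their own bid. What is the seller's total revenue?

Bids ranked: 8,150 (#38) > 7,390 (#43) > 6,300 (#51) > 2,990 (#36)
#38 wins with the top bid; all bids are sunk regardless.
Every bidder forfeits their bid regardless of winning.
Revenue = 7,390 + 8,150 + 2,990 + 6,300 = £24,830.

Total revenue: £24,830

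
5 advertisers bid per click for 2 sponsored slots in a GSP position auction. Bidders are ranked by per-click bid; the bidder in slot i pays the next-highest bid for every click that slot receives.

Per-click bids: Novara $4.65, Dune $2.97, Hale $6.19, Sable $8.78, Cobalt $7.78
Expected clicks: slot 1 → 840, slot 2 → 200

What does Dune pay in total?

Dune pays $0.00

Per-click bids in order: $8.78 (Sable) > $7.78 (Cobalt) > $6.19 (Hale) > …
Dune ranks below slot 2 → no slot, pays nothing.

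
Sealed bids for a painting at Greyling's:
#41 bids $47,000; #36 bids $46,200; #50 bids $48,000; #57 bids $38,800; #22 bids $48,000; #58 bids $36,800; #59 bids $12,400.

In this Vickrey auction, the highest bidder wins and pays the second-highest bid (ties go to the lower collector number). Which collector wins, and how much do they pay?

Sorting bids: 48,000 (#22) > 48,000 (#50) > 47,000 (#41) > 46,200 (#36) > 38,800 (#57) > 36,800 (#58) > …
#22 and #50 tie at $48,000; tie-break gives it to #22.
#22 wins with the highest bid; price is set by the runner-up at $48,000.

#22 pays $48,000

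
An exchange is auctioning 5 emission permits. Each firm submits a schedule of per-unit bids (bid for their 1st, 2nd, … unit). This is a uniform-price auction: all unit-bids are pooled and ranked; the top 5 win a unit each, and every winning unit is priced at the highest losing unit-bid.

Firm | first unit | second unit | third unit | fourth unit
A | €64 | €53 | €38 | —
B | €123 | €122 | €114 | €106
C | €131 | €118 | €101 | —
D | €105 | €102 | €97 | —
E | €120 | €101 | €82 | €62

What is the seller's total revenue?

Total revenue: €570

Merging the schedules and taking the best 5: 131 (C-1), 123 (B-1), 122 (B-2), 120 (E-1), 118 (C-2)
The (k+1)-th unit-bid is €114.
Allocation: B 2, C 2, E 1. Every unit priced at €114.
Revenue = 5 × 114 = €570.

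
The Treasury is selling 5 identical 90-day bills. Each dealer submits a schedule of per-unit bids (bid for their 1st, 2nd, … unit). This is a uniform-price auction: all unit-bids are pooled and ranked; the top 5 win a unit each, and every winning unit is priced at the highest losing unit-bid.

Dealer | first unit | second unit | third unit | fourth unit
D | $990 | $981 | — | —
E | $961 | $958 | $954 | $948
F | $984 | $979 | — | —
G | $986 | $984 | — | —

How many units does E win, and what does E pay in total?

All unit-bids, highest first — top 5: 990 (D-1), 986 (G-1), 984 (F-1), 984 (G-2), 981 (D-2)
First bid not allocated: $979.
E wins 0 unit(s) at $979 each.

E: 0 units, pays $0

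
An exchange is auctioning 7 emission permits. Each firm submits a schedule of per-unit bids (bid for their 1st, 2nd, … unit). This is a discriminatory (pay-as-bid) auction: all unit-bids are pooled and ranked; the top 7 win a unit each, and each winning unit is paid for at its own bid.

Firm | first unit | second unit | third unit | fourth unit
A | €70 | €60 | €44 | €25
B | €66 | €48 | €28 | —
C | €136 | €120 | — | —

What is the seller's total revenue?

Total revenue: €544

Merging the schedules and taking the best 7: 136 (C-1), 120 (C-2), 70 (A-1), 66 (B-1), 60 (A-2), 48 (B-2), 44 (A-3)
Next rejected bid: €28 (not a price — pay-as-bid).
Each winning unit pays its own bid.
Revenue = 136 + 120 + 70 + 66 + 60 + 48 + 44 = €544.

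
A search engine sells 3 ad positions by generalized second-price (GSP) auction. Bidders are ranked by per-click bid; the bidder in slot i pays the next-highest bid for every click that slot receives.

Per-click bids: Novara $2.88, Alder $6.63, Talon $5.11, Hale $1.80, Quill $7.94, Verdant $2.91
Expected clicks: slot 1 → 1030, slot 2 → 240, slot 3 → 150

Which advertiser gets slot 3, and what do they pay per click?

Talon; $2.91 per click

Ranked by bid: $7.94 (Quill) > $6.63 (Alder) > $5.11 (Talon) > $2.91 (Verdant) > …
Slot 3 goes to the third-ranked bidder, Talon, who pays the next bid down: $2.91/click.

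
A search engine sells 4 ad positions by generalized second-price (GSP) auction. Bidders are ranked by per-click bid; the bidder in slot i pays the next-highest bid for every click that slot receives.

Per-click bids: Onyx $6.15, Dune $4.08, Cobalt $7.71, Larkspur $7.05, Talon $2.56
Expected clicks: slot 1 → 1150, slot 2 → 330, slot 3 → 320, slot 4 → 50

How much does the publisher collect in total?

Ranked by bid: $7.71 (Cobalt) > $7.05 (Larkspur) > $6.15 (Onyx) > $4.08 (Dune) > $2.56 (Talon)
Slot 1: Cobalt pays $7.05 × 1150 = $8107.50
Slot 2: Larkspur pays $6.15 × 330 = $2029.50
Slot 3: Onyx pays $4.08 × 320 = $1305.60
Slot 4: Dune pays $2.56 × 50 = $128.00
Total = $11570.60

Total revenue: $11570.60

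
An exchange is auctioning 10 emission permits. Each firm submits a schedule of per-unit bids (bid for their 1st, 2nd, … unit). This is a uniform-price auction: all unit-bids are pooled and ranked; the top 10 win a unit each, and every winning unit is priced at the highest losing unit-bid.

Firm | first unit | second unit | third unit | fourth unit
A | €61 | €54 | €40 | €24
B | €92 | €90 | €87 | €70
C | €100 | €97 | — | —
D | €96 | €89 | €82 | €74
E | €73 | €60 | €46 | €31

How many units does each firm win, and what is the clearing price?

B 3, C 2, D 4, E 1; clearing price €70

All unit-bids, highest first — top 10: 100 (C-1), 97 (C-2), 96 (D-1), 92 (B-1), 90 (B-2), 89 (D-2), 87 (B-3), 82 (D-3), 74 (D-4), 73 (E-1)
First bid not allocated: €70.
Allocation: B 3, C 2, D 4, E 1.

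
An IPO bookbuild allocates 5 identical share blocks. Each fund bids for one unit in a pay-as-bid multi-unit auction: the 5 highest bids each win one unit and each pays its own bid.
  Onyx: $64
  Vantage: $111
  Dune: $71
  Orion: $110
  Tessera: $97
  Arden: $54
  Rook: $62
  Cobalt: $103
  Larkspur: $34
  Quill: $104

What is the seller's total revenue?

Total revenue: $525

Bids ranked high→low: 111 (Vantage), 110 (Orion), 104 (Quill), 103 (Cobalt), 97 (Tessera), 71 (Dune), 64 (Onyx), …
Winners (5 units): Vantage, Orion, Quill, Cobalt, Tessera.
Total revenue = 111 + 110 + 104 + 103 + 97 = $525.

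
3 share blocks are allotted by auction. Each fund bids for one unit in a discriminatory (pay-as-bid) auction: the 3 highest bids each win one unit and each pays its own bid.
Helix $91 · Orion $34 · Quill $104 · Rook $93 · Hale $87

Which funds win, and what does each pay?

Quill $104, Rook $93, Helix $91

Ordering the bids: 104 (Quill), 93 (Rook), 91 (Helix), 87 (Hale), 34 (Orion)
Winners (3 units): Quill, Rook, Helix.
Each winner pays its own bid: Quill $104, Rook $93, Helix $91.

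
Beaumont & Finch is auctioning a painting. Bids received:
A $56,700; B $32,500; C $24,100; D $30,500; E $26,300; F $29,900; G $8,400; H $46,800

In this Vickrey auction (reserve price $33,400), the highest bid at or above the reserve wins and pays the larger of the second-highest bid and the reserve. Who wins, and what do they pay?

Rule: the highest bid at or above the reserve wins and pays the larger of the second-highest bid and the reserve.
Bids ranked: 56,700 (A) > 46,800 (H) > 32,500 (B) > 30,500 (D) > 29,900 (F) > 26,300 (E) > …
Highest eligible bid: A at $56,700.
max(second-highest $46,800, reserve $33,400) = $46,800; the reserve does not bind.

A pays $46,800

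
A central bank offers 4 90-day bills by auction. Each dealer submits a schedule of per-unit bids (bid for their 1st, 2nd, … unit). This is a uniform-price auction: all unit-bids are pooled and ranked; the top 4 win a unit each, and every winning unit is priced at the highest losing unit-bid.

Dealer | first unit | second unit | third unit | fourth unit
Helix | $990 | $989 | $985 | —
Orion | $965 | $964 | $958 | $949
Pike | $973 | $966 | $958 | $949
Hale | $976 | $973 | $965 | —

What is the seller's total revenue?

Pooled unit-bids ranked (top 4): 990 (Helix-1), 989 (Helix-2), 985 (Helix-3), 976 (Hale-1)
First bid not allocated: $973.
Allocation: Hale 1, Helix 3. Every unit priced at $973.
Revenue = 4 × 973 = $3,892.

Total revenue: $3,892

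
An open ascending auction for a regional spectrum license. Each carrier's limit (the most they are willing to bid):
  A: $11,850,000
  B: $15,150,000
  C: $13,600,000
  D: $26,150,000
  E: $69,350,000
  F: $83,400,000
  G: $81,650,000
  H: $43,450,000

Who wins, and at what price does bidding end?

Open ascending-bid auction: the price rises until one bidder remains; the winner pays the price at which the last rival dropped out.
Limits in order: 83,400,000 (F) > 81,650,000 (G) > 69,350,000 (E) > 43,450,000 (H) > 26,150,000 (D) > 15,150,000 (B) > …
G is the last rival to drop out, at $81,650,000; F remains and wins at that price.

F wins at $81,650,000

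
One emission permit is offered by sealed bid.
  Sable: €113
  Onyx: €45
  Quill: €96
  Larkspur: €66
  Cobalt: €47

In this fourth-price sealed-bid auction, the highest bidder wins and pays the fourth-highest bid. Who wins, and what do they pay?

Sable pays €47

Fourth-price sealed-bid auction: the highest bidder wins and pays the fourth-highest bid.
Sorting bids: 113 (Sable) > 96 (Quill) > 66 (Larkspur) > 47 (Cobalt) > 45 (Onyx)
Sable wins; payment is bid #4 in the ranking = €47.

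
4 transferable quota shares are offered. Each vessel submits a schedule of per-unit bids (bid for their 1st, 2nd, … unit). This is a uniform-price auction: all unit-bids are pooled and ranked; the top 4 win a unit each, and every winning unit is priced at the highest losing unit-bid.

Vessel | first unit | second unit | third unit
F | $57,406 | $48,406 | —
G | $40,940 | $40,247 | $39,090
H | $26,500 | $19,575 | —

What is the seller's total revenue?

Merging the schedules and taking the best 4: 57,406 (F-1), 48,406 (F-2), 40,940 (G-1), 40,247 (G-2)
First bid not allocated: $39,090.
Allocation: F 2, G 2. Every unit priced at $39,090.
Revenue = 4 × 39,090 = $156,360.

Total revenue: $156,360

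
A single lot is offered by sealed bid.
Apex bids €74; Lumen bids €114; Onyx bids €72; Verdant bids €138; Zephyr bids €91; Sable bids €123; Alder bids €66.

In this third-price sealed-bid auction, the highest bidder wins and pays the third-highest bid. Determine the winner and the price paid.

Sorting bids: 138 (Verdant) > 123 (Sable) > 114 (Lumen) > 91 (Zephyr) > 74 (Apex) > 72 (Onyx) > …
Verdant wins; payment is bid #3 in the ranking = €114.

Verdant pays €114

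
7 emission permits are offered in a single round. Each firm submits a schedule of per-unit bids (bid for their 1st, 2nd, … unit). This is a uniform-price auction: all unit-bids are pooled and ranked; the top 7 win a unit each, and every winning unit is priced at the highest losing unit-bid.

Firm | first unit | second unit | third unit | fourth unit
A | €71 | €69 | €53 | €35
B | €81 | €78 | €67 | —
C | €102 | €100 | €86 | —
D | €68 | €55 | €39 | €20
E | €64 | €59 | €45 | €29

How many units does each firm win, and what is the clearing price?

A 2, B 2, C 3; clearing price €68

Pooled unit-bids ranked (top 7): 102 (C-1), 100 (C-2), 86 (C-3), 81 (B-1), 78 (B-2), 71 (A-1), 69 (A-2)
The (k+1)-th unit-bid is €68.
Allocation: A 2, B 2, C 3.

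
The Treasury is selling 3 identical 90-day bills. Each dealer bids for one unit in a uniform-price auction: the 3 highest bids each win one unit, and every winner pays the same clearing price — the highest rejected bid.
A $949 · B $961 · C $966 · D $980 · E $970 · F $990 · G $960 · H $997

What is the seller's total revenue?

Total revenue: $2,910

Ordering the bids: 997 (H), 990 (F), 980 (D), 970 (E), 966 (C), …
Winners (3 units): H, F, D.
Clearing price = highest rejected bid = $970.
Total revenue = 3 × $970 = $2,910.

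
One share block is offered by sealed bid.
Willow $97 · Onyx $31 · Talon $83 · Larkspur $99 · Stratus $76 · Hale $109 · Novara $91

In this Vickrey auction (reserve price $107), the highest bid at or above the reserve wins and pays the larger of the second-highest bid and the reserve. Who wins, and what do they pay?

Hale pays $107

Rule: the highest bid at or above the reserve wins and pays the larger of the second-highest bid and the reserve.
Bids ranked: 109 (Hale) > 99 (Larkspur) > 97 (Willow) > 91 (Novara) > 83 (Talon) > 76 (Stratus) > …
Hale has the top bid at or above the reserve ($109).
Second-highest bid $99 is below the reserve $107, so the reserve binds → payment $107.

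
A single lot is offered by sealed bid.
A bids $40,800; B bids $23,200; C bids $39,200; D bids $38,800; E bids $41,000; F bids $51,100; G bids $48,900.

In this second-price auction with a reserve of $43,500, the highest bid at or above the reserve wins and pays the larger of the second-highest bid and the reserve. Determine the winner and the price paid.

Second-price auction with a reserve of $43,500: the highest bid at or above the reserve wins and pays the larger of the second-highest bid and the reserve.
Bids ranked: 51,100 (F) > 48,900 (G) > 41,000 (E) > 40,800 (A) > 39,200 (C) > 38,800 (D) > …
F has the top bid at or above the reserve ($51,100).
Second-highest bid $48,900 exceeds the reserve $43,500 → payment $48,900.

F pays $48,900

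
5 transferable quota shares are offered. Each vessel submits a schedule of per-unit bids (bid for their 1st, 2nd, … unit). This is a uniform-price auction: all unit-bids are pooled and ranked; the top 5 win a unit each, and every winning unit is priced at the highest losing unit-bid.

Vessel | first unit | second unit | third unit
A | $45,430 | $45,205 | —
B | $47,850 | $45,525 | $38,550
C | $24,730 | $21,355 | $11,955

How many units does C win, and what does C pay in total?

C: 0 units, pays $0

Pooled unit-bids ranked (top 5): 47,850 (B-1), 45,525 (B-2), 45,430 (A-1), 45,205 (A-2), 38,550 (B-3)
First bid not allocated: $24,730.
C wins 0 unit(s) at $24,730 each.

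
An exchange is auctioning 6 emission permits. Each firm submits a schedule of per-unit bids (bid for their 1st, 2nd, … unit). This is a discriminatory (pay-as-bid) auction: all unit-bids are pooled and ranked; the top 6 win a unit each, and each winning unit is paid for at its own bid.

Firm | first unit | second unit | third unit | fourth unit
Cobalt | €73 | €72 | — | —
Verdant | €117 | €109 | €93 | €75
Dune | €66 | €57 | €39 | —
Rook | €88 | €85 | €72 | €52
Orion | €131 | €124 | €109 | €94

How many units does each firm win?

Merging the schedules and taking the best 6: 131 (Orion-1), 124 (Orion-2), 117 (Verdant-1), 109 (Verdant-2), 109 (Orion-3), 94 (Orion-4)
Next rejected bid: €93 (not a price — pay-as-bid).
Allocation: Orion 4, Verdant 2.

Orion 4, Verdant 2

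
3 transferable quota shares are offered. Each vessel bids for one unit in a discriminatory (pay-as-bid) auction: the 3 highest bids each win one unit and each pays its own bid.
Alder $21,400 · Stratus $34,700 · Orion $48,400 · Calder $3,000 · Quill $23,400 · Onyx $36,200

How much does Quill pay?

Ordering the bids: 48,400 (Orion), 36,200 (Onyx), 34,700 (Stratus), 23,400 (Quill), 21,400 (Alder), …
The 3 highest are Orion, Onyx, Stratus.
Quill does not win → $0.

Quill pays $0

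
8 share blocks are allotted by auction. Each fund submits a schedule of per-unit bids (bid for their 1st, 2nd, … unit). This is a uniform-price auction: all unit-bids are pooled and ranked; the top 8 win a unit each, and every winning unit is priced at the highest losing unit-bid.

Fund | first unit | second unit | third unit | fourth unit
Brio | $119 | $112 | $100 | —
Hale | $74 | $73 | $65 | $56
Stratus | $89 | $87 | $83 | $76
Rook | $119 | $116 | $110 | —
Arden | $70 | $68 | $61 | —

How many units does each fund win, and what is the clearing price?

Brio 3, Rook 3, Stratus 2; clearing price $83

Pooled unit-bids ranked (top 8): 119 (Brio-1), 119 (Rook-1), 116 (Rook-2), 112 (Brio-2), 110 (Rook-3), 100 (Brio-3), 89 (Stratus-1), 87 (Stratus-2)
The (k+1)-th unit-bid is $83.
Allocation: Brio 3, Rook 3, Stratus 2.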